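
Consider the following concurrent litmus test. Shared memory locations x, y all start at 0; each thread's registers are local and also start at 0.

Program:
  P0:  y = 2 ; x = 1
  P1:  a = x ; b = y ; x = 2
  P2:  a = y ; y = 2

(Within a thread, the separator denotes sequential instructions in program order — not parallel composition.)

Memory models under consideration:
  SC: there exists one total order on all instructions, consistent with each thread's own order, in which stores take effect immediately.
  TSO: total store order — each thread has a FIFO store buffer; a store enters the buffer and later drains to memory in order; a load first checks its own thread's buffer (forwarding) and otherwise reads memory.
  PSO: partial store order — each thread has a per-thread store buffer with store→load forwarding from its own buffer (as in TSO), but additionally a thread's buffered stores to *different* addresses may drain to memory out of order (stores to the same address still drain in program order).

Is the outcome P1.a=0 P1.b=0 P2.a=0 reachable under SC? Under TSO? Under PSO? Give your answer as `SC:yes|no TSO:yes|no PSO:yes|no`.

outcome vector order: (P1.a,P1.b,P2.a)
SC: 6 outcomes — {000; 002; 020; 022; 120; 122}
TSO: 6 outcomes — {000; 002; 020; 022; 120; 122}
PSO: 8 outcomes — {000; 002; 020; 022; 100; 102; 120; 122}
target 000 ∈ {SC,TSO,PSO}

SC:yes TSO:yes PSO:yes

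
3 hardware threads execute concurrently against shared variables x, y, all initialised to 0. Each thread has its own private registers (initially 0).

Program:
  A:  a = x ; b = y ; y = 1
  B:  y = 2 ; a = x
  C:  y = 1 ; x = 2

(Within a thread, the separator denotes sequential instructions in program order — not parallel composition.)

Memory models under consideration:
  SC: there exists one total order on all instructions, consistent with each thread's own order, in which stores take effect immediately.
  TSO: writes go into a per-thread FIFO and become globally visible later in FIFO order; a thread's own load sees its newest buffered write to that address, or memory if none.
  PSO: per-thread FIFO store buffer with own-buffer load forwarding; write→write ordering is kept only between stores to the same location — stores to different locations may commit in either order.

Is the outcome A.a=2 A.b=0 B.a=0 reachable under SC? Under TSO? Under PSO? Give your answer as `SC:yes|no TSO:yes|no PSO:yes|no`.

SC:no TSO:no PSO:yes

outcome vector order: (A.a,A.b,B.a)
SC: 10 outcomes — {<0 0 0>; <0 0 2>; <0 1 0>; <0 1 2>; <0 2 0>; <0 2 2>; <2 1 0>; <2 1 2>; <2 2 0>; <2 2 2>}
TSO: 10 outcomes — {<0 0 0>; <0 0 2>; <0 1 0>; <0 1 2>; <0 2 0>; <0 2 2>; <2 1 0>; <2 1 2>; <2 2 0>; <2 2 2>}
PSO: 12 outcomes — {<0 0 0>; <0 0 2>; <0 1 0>; <0 1 2>; <0 2 0>; <0 2 2>; <2 0 0>; <2 0 2>; <2 1 0>; <2 1 2>; <2 2 0>; <2 2 2>}
target <2 0 0> ∈ {PSO}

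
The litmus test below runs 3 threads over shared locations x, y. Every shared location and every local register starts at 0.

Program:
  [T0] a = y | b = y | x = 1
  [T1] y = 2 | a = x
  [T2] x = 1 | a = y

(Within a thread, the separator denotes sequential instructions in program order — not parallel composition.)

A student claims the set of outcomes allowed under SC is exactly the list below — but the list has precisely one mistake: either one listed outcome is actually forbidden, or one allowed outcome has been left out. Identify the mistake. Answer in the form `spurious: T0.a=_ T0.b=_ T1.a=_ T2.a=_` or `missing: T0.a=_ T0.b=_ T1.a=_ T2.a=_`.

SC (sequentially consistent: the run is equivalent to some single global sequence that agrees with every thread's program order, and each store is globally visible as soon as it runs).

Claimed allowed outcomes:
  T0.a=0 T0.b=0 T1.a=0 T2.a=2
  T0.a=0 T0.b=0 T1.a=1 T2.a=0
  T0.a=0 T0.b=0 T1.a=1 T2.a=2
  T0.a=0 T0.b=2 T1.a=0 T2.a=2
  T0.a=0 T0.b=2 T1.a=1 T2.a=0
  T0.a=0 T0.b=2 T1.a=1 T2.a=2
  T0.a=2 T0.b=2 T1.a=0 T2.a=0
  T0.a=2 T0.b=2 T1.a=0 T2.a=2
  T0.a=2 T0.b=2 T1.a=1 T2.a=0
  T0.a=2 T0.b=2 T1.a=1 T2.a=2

spurious: T0.a=2 T0.b=2 T1.a=0 T2.a=0

outcome vector order: (T0.a,T0.b,T1.a,T2.a)
under SC → (0,0,0,2); (0,0,1,0); (0,0,1,2); (0,2,0,2); (0,2,1,0); (0,2,1,2); (2,2,0,2); (2,2,1,0); (2,2,1,2)
claimed∖SC = {(2,2,0,0)}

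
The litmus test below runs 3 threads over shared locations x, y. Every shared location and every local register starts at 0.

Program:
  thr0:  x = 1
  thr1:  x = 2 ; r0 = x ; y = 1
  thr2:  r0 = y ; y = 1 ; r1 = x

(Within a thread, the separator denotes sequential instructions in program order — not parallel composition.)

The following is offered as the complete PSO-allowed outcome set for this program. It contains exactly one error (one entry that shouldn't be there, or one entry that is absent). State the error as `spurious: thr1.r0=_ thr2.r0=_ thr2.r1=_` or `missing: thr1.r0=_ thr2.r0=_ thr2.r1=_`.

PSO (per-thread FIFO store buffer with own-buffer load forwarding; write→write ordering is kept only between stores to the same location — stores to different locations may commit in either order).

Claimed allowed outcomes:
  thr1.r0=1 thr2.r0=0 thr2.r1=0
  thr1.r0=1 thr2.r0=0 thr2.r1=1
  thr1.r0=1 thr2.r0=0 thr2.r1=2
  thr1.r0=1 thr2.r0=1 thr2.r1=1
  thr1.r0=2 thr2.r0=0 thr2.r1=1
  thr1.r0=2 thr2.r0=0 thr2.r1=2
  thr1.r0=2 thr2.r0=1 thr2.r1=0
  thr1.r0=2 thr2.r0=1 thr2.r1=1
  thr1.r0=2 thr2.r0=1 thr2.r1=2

outcome vector order: (thr1.r0,thr2.r0,thr2.r1)
PSO (10): (1,0,0), (1,0,1), (1,0,2), (1,1,1), (2,0,0), (2,0,1), (2,0,2), (2,1,0), (2,1,1), (2,1,2)
PSO∖claimed = {(2,0,0)}

missing: thr1.r0=2 thr2.r0=0 thr2.r1=0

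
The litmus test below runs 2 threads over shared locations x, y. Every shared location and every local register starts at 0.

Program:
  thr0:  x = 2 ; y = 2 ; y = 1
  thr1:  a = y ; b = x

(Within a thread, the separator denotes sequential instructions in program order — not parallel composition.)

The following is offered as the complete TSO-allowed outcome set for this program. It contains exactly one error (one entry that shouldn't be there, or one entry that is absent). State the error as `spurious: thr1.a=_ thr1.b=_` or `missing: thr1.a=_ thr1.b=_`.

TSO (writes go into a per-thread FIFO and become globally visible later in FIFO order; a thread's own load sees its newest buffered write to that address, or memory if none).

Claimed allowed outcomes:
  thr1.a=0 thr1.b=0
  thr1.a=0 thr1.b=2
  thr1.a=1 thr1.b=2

missing: thr1.a=2 thr1.b=2

outcome vector order: (thr1.a,thr1.b)
[TSO] allowed = {00, 02, 12, 22}
TSO∖claimed = {22}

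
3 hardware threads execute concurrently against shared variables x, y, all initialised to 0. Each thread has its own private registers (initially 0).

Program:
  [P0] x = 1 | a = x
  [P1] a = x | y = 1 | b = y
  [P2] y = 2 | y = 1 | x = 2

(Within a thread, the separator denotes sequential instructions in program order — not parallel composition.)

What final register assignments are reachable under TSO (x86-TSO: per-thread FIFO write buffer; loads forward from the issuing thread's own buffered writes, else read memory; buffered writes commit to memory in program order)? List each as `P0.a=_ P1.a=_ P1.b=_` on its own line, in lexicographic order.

P0.a=1 P1.a=0 P1.b=1
P0.a=1 P1.a=0 P1.b=2
P0.a=1 P1.a=1 P1.b=1
P0.a=1 P1.a=1 P1.b=2
P0.a=1 P1.a=2 P1.b=1
P0.a=2 P1.a=0 P1.b=1
P0.a=2 P1.a=0 P1.b=2
P0.a=2 P1.a=1 P1.b=1
P0.a=2 P1.a=1 P1.b=2
P0.a=2 P1.a=2 P1.b=1

outcome vector order: (P0.a,P1.a,P1.b)
|TSO outcomes| = 10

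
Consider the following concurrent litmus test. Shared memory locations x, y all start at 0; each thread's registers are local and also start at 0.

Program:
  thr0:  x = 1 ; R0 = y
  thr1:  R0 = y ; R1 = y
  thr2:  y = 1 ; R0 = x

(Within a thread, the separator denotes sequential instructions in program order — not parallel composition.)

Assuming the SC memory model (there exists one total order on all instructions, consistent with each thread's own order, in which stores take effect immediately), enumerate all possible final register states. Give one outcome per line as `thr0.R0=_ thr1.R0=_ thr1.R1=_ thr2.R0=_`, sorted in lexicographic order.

outcome vector order: (thr0.R0,thr1.R0,thr1.R1,thr2.R0)
|SC outcomes| = 9

thr0.R0=0 thr1.R0=0 thr1.R1=0 thr2.R0=1
thr0.R0=0 thr1.R0=0 thr1.R1=1 thr2.R0=1
thr0.R0=0 thr1.R0=1 thr1.R1=1 thr2.R0=1
thr0.R0=1 thr1.R0=0 thr1.R1=0 thr2.R0=0
thr0.R0=1 thr1.R0=0 thr1.R1=0 thr2.R0=1
thr0.R0=1 thr1.R0=0 thr1.R1=1 thr2.R0=0
thr0.R0=1 thr1.R0=0 thr1.R1=1 thr2.R0=1
thr0.R0=1 thr1.R0=1 thr1.R1=1 thr2.R0=0
thr0.R0=1 thr1.R0=1 thr1.R1=1 thr2.R0=1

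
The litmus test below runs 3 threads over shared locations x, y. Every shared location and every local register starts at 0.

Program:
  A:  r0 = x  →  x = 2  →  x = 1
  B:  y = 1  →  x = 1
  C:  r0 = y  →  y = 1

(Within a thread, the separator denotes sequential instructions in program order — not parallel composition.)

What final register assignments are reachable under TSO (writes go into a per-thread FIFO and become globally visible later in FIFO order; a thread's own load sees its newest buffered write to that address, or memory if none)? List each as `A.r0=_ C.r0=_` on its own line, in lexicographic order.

outcome vector order: (A.r0,C.r0)
|TSO outcomes| = 4

A.r0=0 C.r0=0
A.r0=0 C.r0=1
A.r0=1 C.r0=0
A.r0=1 C.r0=1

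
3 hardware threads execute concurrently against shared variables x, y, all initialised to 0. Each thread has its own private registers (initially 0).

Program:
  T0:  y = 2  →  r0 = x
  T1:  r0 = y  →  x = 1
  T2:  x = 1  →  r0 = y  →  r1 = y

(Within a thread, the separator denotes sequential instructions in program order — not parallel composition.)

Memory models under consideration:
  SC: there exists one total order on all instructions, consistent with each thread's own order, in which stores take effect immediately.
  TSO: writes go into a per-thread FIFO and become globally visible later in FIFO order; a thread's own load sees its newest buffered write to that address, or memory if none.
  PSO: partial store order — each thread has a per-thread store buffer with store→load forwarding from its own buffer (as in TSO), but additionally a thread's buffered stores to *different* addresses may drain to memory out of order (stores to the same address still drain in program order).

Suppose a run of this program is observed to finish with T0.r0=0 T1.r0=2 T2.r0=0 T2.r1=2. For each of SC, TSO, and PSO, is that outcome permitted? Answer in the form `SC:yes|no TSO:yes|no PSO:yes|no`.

outcome vector order: (T0.r0,T1.r0,T2.r0,T2.r1)
SC (8): 0/0/2/2; 0/2/2/2; 1/0/0/0; 1/0/0/2; 1/0/2/2; 1/2/0/0; 1/2/0/2; 1/2/2/2
TSO (12): 0/0/0/0; 0/0/0/2; 0/0/2/2; 0/2/0/0; 0/2/0/2; 0/2/2/2; 1/0/0/0; 1/0/0/2; 1/0/2/2; 1/2/0/0; 1/2/0/2; 1/2/2/2
PSO (12): 0/0/0/0; 0/0/0/2; 0/0/2/2; 0/2/0/0; 0/2/0/2; 0/2/2/2; 1/0/0/0; 1/0/0/2; 1/0/2/2; 1/2/0/0; 1/2/0/2; 1/2/2/2
target 0/2/0/2 ∈ {TSO,PSO}

SC:no TSO:yes PSO:yes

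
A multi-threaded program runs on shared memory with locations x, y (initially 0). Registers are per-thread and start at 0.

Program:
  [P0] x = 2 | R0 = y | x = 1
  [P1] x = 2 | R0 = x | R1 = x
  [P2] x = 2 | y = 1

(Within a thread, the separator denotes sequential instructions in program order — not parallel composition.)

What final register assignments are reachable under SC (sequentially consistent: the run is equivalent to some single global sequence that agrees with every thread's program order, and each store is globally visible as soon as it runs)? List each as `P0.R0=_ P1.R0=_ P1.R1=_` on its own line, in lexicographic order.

P0.R0=0 P1.R0=1 P1.R1=1
P0.R0=0 P1.R0=1 P1.R1=2
P0.R0=0 P1.R0=2 P1.R1=1
P0.R0=0 P1.R0=2 P1.R1=2
P0.R0=1 P1.R0=1 P1.R1=1
P0.R0=1 P1.R0=2 P1.R1=1
P0.R0=1 P1.R0=2 P1.R1=2

outcome vector order: (P0.R0,P1.R0,P1.R1)
|SC outcomes| = 7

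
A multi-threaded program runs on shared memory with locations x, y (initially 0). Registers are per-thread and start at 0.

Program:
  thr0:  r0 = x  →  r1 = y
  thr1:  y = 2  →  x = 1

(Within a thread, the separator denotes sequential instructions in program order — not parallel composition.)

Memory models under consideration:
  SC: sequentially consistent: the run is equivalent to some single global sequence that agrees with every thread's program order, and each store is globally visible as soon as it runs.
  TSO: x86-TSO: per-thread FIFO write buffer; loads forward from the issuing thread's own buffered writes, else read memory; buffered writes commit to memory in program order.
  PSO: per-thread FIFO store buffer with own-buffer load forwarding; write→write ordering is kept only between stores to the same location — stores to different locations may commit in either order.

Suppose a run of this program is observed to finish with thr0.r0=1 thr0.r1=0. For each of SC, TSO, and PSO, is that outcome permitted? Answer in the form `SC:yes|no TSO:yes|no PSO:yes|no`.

SC:no TSO:no PSO:yes

outcome vector order: (thr0.r0,thr0.r1)
SC: 3 outcomes — {(0,0); (0,2); (1,2)}
TSO: 3 outcomes — {(0,0); (0,2); (1,2)}
PSO: 4 outcomes — {(0,0); (0,2); (1,0); (1,2)}
target (1,0) ∈ {PSO}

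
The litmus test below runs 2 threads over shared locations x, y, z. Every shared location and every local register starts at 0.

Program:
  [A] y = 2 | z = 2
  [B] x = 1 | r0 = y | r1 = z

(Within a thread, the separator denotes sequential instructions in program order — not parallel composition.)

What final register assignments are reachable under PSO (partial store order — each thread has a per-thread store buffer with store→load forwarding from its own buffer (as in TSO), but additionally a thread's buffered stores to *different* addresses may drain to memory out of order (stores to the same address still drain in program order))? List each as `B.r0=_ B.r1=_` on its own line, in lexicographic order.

outcome vector order: (B.r0,B.r1)
|PSO outcomes| = 4

B.r0=0 B.r1=0
B.r0=0 B.r1=2
B.r0=2 B.r1=0
B.r0=2 B.r1=2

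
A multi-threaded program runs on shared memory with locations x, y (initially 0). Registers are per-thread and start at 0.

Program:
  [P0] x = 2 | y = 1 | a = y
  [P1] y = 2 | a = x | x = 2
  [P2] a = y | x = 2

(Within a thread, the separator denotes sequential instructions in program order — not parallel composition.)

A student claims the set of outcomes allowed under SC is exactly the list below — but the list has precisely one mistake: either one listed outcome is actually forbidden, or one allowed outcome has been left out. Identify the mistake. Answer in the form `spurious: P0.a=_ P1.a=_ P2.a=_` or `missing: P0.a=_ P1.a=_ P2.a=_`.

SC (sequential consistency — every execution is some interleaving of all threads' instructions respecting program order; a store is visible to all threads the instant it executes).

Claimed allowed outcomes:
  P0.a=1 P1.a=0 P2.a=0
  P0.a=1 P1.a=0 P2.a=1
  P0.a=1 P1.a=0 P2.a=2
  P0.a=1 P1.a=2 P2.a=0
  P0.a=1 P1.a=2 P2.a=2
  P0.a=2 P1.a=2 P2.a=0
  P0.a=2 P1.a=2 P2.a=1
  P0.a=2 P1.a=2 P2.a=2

outcome vector order: (P0.a,P1.a,P2.a)
[SC] allowed = {(1,0,0); (1,0,1); (1,0,2); (1,2,0); (1,2,1); (1,2,2); (2,2,0); (2,2,1); (2,2,2)}
SC∖claimed = {(1,2,1)}

missing: P0.a=1 P1.a=2 P2.a=1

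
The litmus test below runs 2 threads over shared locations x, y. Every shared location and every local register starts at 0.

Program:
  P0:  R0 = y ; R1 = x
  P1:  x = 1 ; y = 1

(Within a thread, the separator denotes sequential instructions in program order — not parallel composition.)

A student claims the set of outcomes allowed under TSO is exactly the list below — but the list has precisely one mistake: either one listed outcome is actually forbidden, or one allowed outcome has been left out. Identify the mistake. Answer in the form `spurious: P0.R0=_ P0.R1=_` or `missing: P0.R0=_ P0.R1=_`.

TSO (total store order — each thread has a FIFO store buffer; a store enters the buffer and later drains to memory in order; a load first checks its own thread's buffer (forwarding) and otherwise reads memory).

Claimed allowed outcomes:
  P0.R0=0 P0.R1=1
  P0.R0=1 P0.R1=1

missing: P0.R0=0 P0.R1=0

outcome vector order: (P0.R0,P0.R1)
[TSO] allowed = {0/0 0/1 1/1}
TSO∖claimed = {0/0}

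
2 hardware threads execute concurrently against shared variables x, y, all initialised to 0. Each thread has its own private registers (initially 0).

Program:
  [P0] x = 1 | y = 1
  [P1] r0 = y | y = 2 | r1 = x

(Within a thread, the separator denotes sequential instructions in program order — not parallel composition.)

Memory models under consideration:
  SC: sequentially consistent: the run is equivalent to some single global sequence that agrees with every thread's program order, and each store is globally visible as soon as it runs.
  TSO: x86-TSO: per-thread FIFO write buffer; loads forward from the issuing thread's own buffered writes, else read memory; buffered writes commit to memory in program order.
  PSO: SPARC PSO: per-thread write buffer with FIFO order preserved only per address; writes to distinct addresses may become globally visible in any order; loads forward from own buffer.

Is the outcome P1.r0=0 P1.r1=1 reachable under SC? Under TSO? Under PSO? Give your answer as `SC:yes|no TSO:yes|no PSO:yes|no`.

outcome vector order: (P1.r0,P1.r1)
[SC] allowed = {<0 0>; <0 1>; <1 1>}
[TSO] allowed = {<0 0>; <0 1>; <1 1>}
[PSO] allowed = {<0 0>; <0 1>; <1 0>; <1 1>}
target <0 1> ∈ {SC,TSO,PSO}

SC:yes TSO:yes PSO:yes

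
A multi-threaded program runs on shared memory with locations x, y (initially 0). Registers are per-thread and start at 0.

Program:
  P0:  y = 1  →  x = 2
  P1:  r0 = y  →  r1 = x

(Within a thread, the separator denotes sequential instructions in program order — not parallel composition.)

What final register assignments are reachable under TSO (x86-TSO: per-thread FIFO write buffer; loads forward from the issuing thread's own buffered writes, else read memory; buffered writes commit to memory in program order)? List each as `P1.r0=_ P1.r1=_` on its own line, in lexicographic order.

outcome vector order: (P1.r0,P1.r1)
|TSO outcomes| = 4

P1.r0=0 P1.r1=0
P1.r0=0 P1.r1=2
P1.r0=1 P1.r1=0
P1.r0=1 P1.r1=2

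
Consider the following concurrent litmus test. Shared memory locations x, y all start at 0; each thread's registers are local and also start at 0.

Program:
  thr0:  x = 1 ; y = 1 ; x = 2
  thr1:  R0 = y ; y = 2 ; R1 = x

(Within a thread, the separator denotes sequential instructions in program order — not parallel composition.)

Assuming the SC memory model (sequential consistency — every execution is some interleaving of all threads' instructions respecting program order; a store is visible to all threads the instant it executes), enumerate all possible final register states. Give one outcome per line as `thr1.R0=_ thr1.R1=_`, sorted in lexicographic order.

outcome vector order: (thr1.R0,thr1.R1)
|SC outcomes| = 5

thr1.R0=0 thr1.R1=0
thr1.R0=0 thr1.R1=1
thr1.R0=0 thr1.R1=2
thr1.R0=1 thr1.R1=1
thr1.R0=1 thr1.R1=2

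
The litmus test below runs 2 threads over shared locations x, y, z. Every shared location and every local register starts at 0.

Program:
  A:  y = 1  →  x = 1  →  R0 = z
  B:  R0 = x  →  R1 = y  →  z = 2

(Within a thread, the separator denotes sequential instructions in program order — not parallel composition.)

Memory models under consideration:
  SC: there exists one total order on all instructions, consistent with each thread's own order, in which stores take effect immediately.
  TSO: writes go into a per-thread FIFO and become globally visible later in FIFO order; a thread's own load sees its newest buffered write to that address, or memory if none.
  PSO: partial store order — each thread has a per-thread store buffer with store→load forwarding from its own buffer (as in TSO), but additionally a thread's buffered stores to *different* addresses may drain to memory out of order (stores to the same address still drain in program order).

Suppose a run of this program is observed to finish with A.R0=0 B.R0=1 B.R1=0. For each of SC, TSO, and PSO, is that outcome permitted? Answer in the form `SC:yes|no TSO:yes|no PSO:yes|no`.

SC:no TSO:no PSO:yes

outcome vector order: (A.R0,B.R0,B.R1)
under SC → 000; 001; 011; 200; 201; 211
under TSO → 000; 001; 011; 200; 201; 211
under PSO → 000; 001; 010; 011; 200; 201; 210; 211
target 010 ∈ {PSO}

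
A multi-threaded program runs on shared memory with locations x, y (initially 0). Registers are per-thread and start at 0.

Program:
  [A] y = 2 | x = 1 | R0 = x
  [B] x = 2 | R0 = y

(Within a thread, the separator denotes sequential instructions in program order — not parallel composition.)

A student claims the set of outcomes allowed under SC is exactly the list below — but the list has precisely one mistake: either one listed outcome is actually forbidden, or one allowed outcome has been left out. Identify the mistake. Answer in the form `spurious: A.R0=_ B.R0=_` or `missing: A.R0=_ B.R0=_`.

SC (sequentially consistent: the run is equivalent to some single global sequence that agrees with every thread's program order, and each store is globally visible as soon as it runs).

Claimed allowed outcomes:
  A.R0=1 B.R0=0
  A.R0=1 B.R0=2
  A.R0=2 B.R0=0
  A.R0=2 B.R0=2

outcome vector order: (A.R0,B.R0)
[SC] allowed = {(1,0); (1,2); (2,2)}
claimed∖SC = {(2,0)}

spurious: A.R0=2 B.R0=0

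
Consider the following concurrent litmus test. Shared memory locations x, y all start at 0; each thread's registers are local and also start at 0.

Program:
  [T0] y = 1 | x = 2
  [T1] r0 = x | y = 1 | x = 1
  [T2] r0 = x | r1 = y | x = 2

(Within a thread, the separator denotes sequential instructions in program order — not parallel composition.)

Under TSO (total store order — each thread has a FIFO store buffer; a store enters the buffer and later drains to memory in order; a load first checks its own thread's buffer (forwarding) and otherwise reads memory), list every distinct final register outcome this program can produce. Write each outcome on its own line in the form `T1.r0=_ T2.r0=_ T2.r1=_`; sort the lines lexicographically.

outcome vector order: (T1.r0,T2.r0,T2.r1)
|TSO outcomes| = 8

T1.r0=0 T2.r0=0 T2.r1=0
T1.r0=0 T2.r0=0 T2.r1=1
T1.r0=0 T2.r0=1 T2.r1=1
T1.r0=0 T2.r0=2 T2.r1=1
T1.r0=2 T2.r0=0 T2.r1=0
T1.r0=2 T2.r0=0 T2.r1=1
T1.r0=2 T2.r0=1 T2.r1=1
T1.r0=2 T2.r0=2 T2.r1=1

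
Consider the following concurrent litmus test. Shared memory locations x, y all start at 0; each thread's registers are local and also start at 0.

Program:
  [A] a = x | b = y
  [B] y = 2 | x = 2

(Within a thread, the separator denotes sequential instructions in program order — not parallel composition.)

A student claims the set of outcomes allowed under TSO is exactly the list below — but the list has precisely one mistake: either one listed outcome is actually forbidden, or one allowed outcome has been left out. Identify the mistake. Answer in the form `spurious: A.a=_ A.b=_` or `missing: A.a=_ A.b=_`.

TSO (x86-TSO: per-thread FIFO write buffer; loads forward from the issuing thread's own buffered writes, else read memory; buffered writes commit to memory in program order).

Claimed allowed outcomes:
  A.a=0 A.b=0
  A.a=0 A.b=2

missing: A.a=2 A.b=2

outcome vector order: (A.a,A.b)
under TSO → 0/0 0/2 2/2
TSO∖claimed = {2/2}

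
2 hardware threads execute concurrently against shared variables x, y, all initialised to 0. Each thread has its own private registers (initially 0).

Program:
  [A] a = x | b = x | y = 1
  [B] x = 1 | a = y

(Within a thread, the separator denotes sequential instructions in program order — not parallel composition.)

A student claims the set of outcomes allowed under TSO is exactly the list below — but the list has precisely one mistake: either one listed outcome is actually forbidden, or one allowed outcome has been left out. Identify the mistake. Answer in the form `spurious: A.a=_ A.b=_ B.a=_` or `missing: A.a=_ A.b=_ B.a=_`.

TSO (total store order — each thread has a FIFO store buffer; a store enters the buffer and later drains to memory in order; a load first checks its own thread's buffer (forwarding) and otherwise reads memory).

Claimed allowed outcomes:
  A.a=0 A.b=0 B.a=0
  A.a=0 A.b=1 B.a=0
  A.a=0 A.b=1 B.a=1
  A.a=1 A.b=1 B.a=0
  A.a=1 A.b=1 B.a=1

missing: A.a=0 A.b=0 B.a=1

outcome vector order: (A.a,A.b,B.a)
[TSO] allowed = {000, 001, 010, 011, 110, 111}
TSO∖claimed = {001}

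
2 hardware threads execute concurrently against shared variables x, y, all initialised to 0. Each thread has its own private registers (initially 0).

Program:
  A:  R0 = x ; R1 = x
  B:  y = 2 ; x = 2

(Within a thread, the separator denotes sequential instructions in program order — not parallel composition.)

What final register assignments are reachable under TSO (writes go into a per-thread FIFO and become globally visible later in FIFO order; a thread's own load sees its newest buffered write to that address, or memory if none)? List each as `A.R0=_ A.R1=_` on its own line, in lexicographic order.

outcome vector order: (A.R0,A.R1)
|TSO outcomes| = 3

A.R0=0 A.R1=0
A.R0=0 A.R1=2
A.R0=2 A.R1=2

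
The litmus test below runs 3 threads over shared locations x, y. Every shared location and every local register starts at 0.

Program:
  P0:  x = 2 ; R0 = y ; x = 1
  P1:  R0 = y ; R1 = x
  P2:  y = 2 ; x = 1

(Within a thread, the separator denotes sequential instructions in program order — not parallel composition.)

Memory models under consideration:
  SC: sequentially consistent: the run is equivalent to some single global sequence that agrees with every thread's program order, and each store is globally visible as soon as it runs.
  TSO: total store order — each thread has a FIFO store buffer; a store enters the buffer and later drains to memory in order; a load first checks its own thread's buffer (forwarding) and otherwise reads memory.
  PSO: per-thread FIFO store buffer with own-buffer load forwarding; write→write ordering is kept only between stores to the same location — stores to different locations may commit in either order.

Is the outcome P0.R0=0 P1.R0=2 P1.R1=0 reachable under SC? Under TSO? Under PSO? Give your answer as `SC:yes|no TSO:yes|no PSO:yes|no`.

outcome vector order: (P0.R0,P1.R0,P1.R1)
[SC] allowed = {000 001 002 021 022 200 201 202 220 221 222}
[TSO] allowed = {000 001 002 020 021 022 200 201 202 220 221 222}
[PSO] allowed = {000 001 002 020 021 022 200 201 202 220 221 222}
target 020 ∈ {TSO,PSO}

SC:no TSO:yes PSO:yes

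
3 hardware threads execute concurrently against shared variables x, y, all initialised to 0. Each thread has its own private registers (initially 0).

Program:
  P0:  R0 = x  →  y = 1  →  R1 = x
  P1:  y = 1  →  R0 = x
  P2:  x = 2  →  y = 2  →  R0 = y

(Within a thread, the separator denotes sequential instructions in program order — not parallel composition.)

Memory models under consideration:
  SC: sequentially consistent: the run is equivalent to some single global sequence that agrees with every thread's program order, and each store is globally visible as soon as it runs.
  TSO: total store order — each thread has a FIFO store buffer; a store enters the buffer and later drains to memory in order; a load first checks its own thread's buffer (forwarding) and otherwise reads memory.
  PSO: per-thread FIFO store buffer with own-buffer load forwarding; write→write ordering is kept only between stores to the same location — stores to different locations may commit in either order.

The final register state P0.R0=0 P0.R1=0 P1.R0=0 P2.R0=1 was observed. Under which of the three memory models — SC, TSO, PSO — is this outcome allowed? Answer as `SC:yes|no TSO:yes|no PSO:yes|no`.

outcome vector order: (P0.R0,P0.R1,P1.R0,P2.R0)
[SC] allowed = {(0,0,0,2), (0,0,2,1), (0,0,2,2), (0,2,0,1), (0,2,0,2), (0,2,2,1), (0,2,2,2), (2,2,0,1), (2,2,0,2), (2,2,2,1), (2,2,2,2)}
[TSO] allowed = {(0,0,0,1), (0,0,0,2), (0,0,2,1), (0,0,2,2), (0,2,0,1), (0,2,0,2), (0,2,2,1), (0,2,2,2), (2,2,0,1), (2,2,0,2), (2,2,2,1), (2,2,2,2)}
[PSO] allowed = {(0,0,0,1), (0,0,0,2), (0,0,2,1), (0,0,2,2), (0,2,0,1), (0,2,0,2), (0,2,2,1), (0,2,2,2), (2,2,0,1), (2,2,0,2), (2,2,2,1), (2,2,2,2)}
target (0,0,0,1) ∈ {TSO,PSO}

SC:no TSO:yes PSO:yes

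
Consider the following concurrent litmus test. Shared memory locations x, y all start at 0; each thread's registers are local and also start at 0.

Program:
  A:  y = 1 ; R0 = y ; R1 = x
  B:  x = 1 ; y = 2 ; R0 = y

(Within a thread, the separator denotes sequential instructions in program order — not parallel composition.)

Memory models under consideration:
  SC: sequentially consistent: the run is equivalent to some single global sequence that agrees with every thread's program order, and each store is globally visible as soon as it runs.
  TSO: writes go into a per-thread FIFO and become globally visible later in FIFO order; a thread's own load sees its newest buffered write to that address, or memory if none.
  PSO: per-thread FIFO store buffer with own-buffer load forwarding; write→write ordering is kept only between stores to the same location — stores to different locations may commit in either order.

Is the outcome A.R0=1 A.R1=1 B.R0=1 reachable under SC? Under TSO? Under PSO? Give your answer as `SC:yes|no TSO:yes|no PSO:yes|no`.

outcome vector order: (A.R0,A.R1,B.R0)
under SC → <1 0 2>; <1 1 1>; <1 1 2>; <2 1 2>
under TSO → <1 0 1>; <1 0 2>; <1 1 1>; <1 1 2>; <2 1 2>
under PSO → <1 0 1>; <1 0 2>; <1 1 1>; <1 1 2>; <2 0 2>; <2 1 2>
target <1 1 1> ∈ {SC,TSO,PSO}

SC:yes TSO:yes PSO:yes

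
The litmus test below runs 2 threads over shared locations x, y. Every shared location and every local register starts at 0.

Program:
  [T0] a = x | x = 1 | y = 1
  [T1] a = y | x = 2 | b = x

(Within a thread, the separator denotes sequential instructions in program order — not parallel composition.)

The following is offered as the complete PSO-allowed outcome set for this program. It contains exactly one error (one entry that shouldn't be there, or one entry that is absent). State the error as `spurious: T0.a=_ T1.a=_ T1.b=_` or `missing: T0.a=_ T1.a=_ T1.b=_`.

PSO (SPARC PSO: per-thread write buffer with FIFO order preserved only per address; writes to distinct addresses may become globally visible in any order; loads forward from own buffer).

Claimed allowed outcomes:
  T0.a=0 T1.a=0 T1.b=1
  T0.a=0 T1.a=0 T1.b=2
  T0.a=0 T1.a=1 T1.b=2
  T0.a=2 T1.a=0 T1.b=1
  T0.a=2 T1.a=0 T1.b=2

outcome vector order: (T0.a,T1.a,T1.b)
PSO: 6 outcomes — {(0,0,1), (0,0,2), (0,1,1), (0,1,2), (2,0,1), (2,0,2)}
PSO∖claimed = {(0,1,1)}

missing: T0.a=0 T1.a=1 T1.b=1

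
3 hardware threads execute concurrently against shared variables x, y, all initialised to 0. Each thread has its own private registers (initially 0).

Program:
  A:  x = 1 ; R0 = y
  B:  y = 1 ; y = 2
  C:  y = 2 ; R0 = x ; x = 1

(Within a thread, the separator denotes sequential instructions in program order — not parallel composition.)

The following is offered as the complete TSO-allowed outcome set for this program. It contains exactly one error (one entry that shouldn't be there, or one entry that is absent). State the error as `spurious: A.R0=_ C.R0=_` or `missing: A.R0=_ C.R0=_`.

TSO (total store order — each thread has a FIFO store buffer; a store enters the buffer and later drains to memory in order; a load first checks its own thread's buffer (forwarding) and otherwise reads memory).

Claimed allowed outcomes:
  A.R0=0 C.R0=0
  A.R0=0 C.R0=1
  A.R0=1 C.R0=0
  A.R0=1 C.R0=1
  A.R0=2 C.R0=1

outcome vector order: (A.R0,C.R0)
TSO: 6 outcomes — {(0,0); (0,1); (1,0); (1,1); (2,0); (2,1)}
TSO∖claimed = {(2,0)}

missing: A.R0=2 C.R0=0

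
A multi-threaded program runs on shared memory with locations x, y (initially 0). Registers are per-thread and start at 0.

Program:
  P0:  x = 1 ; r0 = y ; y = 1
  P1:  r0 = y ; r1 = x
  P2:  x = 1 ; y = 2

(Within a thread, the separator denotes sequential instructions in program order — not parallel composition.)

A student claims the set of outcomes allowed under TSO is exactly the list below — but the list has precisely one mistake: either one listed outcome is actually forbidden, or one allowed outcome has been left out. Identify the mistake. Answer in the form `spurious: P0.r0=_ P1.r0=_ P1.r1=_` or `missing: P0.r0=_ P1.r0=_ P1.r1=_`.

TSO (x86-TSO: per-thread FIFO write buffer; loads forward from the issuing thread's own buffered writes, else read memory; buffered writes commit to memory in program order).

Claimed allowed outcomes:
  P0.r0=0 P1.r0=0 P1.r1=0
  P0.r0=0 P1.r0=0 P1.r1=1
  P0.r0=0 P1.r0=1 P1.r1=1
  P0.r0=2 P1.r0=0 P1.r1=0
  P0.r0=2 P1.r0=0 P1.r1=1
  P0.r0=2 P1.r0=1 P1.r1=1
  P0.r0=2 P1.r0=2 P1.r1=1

outcome vector order: (P0.r0,P1.r0,P1.r1)
under TSO → <0 0 0>, <0 0 1>, <0 1 1>, <0 2 1>, <2 0 0>, <2 0 1>, <2 1 1>, <2 2 1>
TSO∖claimed = {<0 2 1>}

missing: P0.r0=0 P1.r0=2 P1.r1=1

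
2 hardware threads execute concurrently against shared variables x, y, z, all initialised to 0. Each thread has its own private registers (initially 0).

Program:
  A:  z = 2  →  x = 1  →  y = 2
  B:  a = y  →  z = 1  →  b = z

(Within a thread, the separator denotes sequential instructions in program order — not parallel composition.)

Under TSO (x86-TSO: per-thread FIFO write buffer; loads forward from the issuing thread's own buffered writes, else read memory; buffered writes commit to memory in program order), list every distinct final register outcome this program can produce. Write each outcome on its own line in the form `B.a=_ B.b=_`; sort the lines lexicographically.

outcome vector order: (B.a,B.b)
|TSO outcomes| = 3

B.a=0 B.b=1
B.a=0 B.b=2
B.a=2 B.b=1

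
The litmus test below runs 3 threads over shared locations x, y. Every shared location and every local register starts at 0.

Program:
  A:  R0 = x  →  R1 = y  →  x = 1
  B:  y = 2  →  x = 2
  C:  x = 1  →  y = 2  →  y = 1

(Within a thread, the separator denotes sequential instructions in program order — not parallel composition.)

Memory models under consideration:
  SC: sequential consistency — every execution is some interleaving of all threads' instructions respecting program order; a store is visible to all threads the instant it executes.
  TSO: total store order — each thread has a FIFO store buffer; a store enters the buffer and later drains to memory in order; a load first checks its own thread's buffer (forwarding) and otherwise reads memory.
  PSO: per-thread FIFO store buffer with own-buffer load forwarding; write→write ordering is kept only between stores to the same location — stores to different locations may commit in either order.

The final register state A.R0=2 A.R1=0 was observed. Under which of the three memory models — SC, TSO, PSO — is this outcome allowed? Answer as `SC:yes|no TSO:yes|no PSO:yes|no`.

outcome vector order: (A.R0,A.R1)
[SC] allowed = {<0 0>; <0 1>; <0 2>; <1 0>; <1 1>; <1 2>; <2 1>; <2 2>}
[TSO] allowed = {<0 0>; <0 1>; <0 2>; <1 0>; <1 1>; <1 2>; <2 1>; <2 2>}
[PSO] allowed = {<0 0>; <0 1>; <0 2>; <1 0>; <1 1>; <1 2>; <2 0>; <2 1>; <2 2>}
target <2 0> ∈ {PSO}

SC:no TSO:no PSO:yes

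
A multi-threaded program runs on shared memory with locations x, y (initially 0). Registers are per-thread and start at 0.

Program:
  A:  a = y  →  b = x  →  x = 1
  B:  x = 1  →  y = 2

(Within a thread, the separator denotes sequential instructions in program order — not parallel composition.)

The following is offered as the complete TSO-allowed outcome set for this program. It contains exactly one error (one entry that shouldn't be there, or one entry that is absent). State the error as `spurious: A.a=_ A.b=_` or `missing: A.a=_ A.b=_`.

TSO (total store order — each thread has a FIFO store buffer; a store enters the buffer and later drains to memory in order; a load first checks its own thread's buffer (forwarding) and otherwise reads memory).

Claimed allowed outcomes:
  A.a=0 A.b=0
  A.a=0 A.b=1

missing: A.a=2 A.b=1

outcome vector order: (A.a,A.b)
TSO (3): (0,0), (0,1), (2,1)
TSO∖claimed = {(2,1)}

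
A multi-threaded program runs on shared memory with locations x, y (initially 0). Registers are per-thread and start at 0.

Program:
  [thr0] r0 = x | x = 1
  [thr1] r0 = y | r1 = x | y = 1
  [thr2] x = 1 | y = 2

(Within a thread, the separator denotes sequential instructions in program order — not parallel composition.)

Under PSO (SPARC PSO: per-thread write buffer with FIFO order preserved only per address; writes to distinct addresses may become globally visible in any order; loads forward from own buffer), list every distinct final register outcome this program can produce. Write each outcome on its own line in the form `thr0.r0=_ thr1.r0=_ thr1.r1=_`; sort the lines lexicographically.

outcome vector order: (thr0.r0,thr1.r0,thr1.r1)
|PSO outcomes| = 8

thr0.r0=0 thr1.r0=0 thr1.r1=0
thr0.r0=0 thr1.r0=0 thr1.r1=1
thr0.r0=0 thr1.r0=2 thr1.r1=0
thr0.r0=0 thr1.r0=2 thr1.r1=1
thr0.r0=1 thr1.r0=0 thr1.r1=0
thr0.r0=1 thr1.r0=0 thr1.r1=1
thr0.r0=1 thr1.r0=2 thr1.r1=0
thr0.r0=1 thr1.r0=2 thr1.r1=1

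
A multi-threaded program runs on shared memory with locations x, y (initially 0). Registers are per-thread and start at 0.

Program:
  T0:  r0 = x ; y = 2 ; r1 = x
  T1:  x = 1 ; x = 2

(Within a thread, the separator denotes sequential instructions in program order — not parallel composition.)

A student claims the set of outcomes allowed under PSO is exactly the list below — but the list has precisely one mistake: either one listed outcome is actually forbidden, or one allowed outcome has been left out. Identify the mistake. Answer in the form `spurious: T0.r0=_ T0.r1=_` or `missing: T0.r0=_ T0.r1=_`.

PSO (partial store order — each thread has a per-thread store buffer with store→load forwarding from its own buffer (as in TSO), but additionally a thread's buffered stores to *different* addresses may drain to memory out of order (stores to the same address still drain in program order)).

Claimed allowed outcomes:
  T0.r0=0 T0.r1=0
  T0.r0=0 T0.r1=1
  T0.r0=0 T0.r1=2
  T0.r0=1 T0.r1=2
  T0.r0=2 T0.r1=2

outcome vector order: (T0.r0,T0.r1)
PSO (6): 0/0 0/1 0/2 1/1 1/2 2/2
PSO∖claimed = {1/1}

missing: T0.r0=1 T0.r1=1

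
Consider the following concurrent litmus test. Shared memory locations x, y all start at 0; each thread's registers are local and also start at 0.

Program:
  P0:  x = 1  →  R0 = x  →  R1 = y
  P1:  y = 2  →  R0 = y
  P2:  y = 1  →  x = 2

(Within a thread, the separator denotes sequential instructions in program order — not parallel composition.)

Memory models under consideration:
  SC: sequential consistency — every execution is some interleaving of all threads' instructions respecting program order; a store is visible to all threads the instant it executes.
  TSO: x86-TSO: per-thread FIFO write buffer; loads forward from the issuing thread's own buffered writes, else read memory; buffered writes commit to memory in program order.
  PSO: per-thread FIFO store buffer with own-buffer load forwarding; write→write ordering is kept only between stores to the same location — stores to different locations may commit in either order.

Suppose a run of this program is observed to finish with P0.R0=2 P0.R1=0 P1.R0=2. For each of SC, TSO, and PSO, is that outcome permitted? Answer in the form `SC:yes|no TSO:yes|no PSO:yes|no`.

SC:no TSO:no PSO:yes

outcome vector order: (P0.R0,P0.R1,P1.R0)
SC: 9 outcomes — {(1,0,1), (1,0,2), (1,1,1), (1,1,2), (1,2,1), (1,2,2), (2,1,1), (2,1,2), (2,2,2)}
TSO: 9 outcomes — {(1,0,1), (1,0,2), (1,1,1), (1,1,2), (1,2,1), (1,2,2), (2,1,1), (2,1,2), (2,2,2)}
PSO: 12 outcomes — {(1,0,1), (1,0,2), (1,1,1), (1,1,2), (1,2,1), (1,2,2), (2,0,1), (2,0,2), (2,1,1), (2,1,2), (2,2,1), (2,2,2)}
target (2,0,2) ∈ {PSO}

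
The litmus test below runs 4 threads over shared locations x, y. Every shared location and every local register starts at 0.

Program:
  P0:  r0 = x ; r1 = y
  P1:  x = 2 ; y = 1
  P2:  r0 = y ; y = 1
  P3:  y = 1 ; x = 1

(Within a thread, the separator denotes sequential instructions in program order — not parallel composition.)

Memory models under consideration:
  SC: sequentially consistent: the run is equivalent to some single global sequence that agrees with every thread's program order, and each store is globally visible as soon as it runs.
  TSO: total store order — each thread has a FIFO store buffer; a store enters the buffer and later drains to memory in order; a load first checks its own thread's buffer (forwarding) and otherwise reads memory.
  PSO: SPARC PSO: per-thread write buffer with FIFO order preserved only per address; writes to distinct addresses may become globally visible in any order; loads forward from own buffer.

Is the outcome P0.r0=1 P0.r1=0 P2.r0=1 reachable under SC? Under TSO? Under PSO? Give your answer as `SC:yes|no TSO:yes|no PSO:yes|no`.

SC:no TSO:no PSO:yes

outcome vector order: (P0.r0,P0.r1,P2.r0)
SC: 10 outcomes — {<0 0 0> <0 0 1> <0 1 0> <0 1 1> <1 1 0> <1 1 1> <2 0 0> <2 0 1> <2 1 0> <2 1 1>}
TSO: 10 outcomes — {<0 0 0> <0 0 1> <0 1 0> <0 1 1> <1 1 0> <1 1 1> <2 0 0> <2 0 1> <2 1 0> <2 1 1>}
PSO: 12 outcomes — {<0 0 0> <0 0 1> <0 1 0> <0 1 1> <1 0 0> <1 0 1> <1 1 0> <1 1 1> <2 0 0> <2 0 1> <2 1 0> <2 1 1>}
target <1 0 1> ∈ {PSO}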